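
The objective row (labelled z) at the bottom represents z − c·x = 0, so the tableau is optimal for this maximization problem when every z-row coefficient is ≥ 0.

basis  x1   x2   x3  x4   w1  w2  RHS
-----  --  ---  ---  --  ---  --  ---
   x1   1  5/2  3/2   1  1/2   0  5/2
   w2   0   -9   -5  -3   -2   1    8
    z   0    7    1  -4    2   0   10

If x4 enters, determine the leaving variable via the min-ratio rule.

Column x4 entries and ratios — x1: (5/2)/1 = 5/2; w2: -3 ≤ 0, skip.
Smallest ratio is 5/2 in the row of x1, so x1 leaves.

x1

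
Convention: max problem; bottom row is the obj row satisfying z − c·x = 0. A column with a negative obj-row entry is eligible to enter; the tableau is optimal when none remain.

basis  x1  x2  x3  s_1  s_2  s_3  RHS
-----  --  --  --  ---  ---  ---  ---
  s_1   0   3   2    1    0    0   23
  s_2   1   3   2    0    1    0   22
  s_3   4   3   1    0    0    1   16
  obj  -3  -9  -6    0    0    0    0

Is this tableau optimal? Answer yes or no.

no

The obj-row has a negative entry -9 in column x2, so it is not optimal.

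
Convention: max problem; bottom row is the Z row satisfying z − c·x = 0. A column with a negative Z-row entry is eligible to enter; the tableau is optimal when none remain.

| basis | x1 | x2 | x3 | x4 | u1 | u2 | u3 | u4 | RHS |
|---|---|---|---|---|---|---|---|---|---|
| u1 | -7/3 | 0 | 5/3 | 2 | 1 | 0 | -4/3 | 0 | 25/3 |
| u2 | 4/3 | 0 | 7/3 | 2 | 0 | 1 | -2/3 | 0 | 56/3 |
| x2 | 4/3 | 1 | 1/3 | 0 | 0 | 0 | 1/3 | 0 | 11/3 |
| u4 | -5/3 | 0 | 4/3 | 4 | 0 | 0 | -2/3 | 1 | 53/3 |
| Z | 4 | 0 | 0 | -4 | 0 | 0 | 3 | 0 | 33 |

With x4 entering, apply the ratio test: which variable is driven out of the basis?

u1

Column x4 entries and ratios — u1: (25/3)/2 = 25/6; u2: (56/3)/2 = 28/3; x2: 0 ≤ 0, skip; u4: (53/3)/4 = 53/12.
Smallest ratio is 25/6 in the row of u1, so u1 leaves.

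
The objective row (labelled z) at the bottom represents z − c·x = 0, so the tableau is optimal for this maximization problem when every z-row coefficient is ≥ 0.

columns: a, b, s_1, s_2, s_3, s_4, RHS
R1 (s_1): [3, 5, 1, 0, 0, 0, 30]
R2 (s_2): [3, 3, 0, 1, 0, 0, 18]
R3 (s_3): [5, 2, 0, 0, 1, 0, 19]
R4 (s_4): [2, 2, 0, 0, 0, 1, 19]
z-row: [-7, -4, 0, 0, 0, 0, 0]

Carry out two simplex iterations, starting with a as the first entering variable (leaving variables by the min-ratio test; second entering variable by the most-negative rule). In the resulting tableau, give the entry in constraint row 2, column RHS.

11/3

Ratio test on column a — row 1: 30/3 = 10; row 2: 18/3 = 6; row 3: 19/5 = 19/5; row 4: 19/2 = 19/2. Minimum is 19/5 at row 3 (s_3 leaves); pivot element 5.
Divide row 3 by 5; eliminate column a from the other rows.
Second iteration: most negative z-row entry is -6/5 in column b, so b enters.
Ratio test on column b — row 1: (93/5)/(19/5) = 93/19; row 2: (33/5)/(9/5) = 11/3; row 3: (19/5)/(2/5) = 19/2; row 4: (57/5)/(6/5) = 19/2. Minimum is 11/3 at row 2 (s_2 leaves); pivot element 9/5.
Divide row 2 by 9/5; eliminate column b from the other rows.
After both pivots, the entry at constraint row 2, column RHS is 11/3.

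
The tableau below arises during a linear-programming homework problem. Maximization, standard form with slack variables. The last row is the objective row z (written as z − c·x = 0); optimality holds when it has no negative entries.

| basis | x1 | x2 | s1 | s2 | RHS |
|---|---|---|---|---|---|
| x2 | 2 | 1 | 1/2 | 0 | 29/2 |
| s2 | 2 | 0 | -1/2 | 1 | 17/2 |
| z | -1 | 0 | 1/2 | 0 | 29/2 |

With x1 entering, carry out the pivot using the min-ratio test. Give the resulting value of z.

75/4

Ratio test on column x1 — row 1: (29/2)/2 = 29/4; row 2: (17/2)/2 = 17/4. Minimum is 17/4 at row 2 (s2 leaves); pivot element 2.
Pivot on row 2; the z-row RHS becomes 29/2 − (-1)·(17/4) = 75/4.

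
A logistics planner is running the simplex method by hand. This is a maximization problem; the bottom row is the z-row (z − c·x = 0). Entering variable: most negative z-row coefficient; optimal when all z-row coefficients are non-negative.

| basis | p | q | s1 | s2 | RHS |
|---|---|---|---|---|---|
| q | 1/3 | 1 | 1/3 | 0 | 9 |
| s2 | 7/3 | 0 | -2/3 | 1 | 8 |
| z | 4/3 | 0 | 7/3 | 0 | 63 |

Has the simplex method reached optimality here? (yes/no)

yes

Every z-row coefficient is ≥ 0, so the tableau is optimal.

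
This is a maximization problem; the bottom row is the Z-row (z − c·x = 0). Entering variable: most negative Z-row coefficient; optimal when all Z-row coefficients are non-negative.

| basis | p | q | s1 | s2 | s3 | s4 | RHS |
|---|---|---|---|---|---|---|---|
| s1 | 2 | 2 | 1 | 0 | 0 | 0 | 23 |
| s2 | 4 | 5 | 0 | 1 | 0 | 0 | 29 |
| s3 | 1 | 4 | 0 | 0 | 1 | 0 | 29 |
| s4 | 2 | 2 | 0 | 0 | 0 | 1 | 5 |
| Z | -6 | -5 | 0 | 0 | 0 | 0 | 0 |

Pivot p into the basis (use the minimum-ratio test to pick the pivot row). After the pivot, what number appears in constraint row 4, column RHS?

Ratio test on column p — row 1: 23/2 = 23/2; row 2: 29/4 = 29/4; row 3: 29/1 = 29; row 4: 5/2 = 5/2. Minimum is 5/2 at row 4 (s4 leaves); pivot element 2.
Divide row 4 by 2; eliminate column p from the other rows.
In the new row 4, the RHS entry is the old entry divided by the pivot: 5/2 = 5/2.

5/2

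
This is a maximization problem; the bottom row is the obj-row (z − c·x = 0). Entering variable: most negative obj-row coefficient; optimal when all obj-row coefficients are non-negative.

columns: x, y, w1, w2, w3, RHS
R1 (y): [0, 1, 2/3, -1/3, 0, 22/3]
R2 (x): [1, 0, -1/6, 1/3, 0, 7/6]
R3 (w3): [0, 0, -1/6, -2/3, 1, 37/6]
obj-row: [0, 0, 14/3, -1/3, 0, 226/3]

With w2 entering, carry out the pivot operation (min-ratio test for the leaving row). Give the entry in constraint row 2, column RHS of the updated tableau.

Ratio test on column w2 — row 1: entry -1/3 ≤ 0; row 2: (7/6)/(1/3) = 7/2; row 3: entry -2/3 ≤ 0. Minimum is 7/2 at row 2 (x leaves); pivot element 1/3.
Divide row 2 by 1/3; eliminate column w2 from the other rows.
In the new row 2, the RHS entry is the old entry divided by the pivot: (7/6)/(1/3) = 7/2.

7/2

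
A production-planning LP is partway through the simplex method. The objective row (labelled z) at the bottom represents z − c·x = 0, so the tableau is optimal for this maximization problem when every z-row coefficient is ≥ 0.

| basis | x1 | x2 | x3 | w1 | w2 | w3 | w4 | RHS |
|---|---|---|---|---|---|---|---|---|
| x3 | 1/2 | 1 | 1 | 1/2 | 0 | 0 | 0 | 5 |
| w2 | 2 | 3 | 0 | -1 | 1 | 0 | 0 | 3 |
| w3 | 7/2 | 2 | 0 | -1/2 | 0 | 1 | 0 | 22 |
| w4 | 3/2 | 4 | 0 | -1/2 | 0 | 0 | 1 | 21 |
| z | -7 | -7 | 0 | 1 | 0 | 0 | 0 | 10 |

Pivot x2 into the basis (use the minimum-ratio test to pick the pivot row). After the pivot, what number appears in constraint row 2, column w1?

Ratio test on column x2 — row 1: 5/1 = 5; row 2: 3/3 = 1; row 3: 22/2 = 11; row 4: 21/4 = 21/4. Minimum is 1 at row 2 (w2 leaves); pivot element 3.
Divide row 2 by 3; eliminate column x2 from the other rows.
In the new row 2, the w1 entry is the old entry divided by the pivot: (-1)/3 = -1/3.

-1/3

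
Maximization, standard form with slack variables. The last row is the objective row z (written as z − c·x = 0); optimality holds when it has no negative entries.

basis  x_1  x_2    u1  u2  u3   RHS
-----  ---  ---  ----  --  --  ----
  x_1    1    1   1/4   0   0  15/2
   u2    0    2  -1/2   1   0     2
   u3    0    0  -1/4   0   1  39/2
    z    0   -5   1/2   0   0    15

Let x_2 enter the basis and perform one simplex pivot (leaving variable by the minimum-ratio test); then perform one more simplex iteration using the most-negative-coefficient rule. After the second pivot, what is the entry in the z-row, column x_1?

3/2

Ratio test on column x_2 — row 1: (15/2)/1 = 15/2; row 2: 2/2 = 1; row 3: entry 0 ≤ 0. Minimum is 1 at row 2 (u2 leaves); pivot element 2.
Divide row 2 by 2; eliminate column x_2 from the other rows.
Second iteration: most negative z-row entry is -3/4 in column u1, so u1 enters.
Ratio test on column u1 — row 1: (13/2)/(1/2) = 13; row 2: entry -1/4 ≤ 0; row 3: entry -1/4 ≤ 0. Minimum is 13 at row 1 (x_1 leaves); pivot element 1/2.
Divide row 1 by 1/2; eliminate column u1 from the other rows.
After both pivots, the entry at the z-row, column x_1 is 3/2.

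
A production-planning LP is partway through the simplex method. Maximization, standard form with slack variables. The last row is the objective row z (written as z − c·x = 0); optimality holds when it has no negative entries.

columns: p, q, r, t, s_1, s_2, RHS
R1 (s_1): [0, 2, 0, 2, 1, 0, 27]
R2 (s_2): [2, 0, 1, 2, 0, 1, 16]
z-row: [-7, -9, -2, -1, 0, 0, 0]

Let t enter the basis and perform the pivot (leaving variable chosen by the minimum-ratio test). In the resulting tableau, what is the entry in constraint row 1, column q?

2

Ratio test on column t — row 1: 27/2 = 27/2; row 2: 16/2 = 8. Minimum is 8 at row 2 (s_2 leaves); pivot element 2.
Divide row 2 by 2; eliminate column t from the other rows.
Row 1 update in column q: 2 − 2·0 = 2.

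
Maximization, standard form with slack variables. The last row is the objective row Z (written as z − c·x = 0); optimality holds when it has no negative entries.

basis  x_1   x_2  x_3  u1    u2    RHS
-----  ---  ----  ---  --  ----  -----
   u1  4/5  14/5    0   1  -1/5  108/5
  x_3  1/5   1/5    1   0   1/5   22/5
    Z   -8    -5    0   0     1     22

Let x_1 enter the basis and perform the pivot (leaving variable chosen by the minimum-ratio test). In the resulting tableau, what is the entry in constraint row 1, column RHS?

4

Ratio test on column x_1 — row 1: (108/5)/(4/5) = 27; row 2: (22/5)/(1/5) = 22. Minimum is 22 at row 2 (x_3 leaves); pivot element 1/5.
Divide row 2 by 1/5; eliminate column x_1 from the other rows.
Row 1 update in column RHS: 108/5 − (4/5)·22 = 4.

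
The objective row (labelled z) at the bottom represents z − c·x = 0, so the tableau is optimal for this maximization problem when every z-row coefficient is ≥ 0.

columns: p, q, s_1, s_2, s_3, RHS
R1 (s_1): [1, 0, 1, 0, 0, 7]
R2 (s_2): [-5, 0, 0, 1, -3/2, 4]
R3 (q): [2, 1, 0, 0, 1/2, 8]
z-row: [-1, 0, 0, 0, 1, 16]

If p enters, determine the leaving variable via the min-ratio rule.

Column p entries and ratios — s_1: 7/1 = 7; s_2: -5 ≤ 0, skip; q: 8/2 = 4.
Smallest ratio is 4 in the row of q, so q leaves.

q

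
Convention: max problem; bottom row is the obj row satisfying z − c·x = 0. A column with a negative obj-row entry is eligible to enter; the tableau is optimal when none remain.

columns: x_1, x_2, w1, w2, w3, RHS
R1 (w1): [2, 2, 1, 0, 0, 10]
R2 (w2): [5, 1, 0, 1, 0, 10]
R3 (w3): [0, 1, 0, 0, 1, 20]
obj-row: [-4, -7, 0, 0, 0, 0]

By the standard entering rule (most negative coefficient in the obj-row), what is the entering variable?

Negative obj-row entries: x_1: -4, x_2: -7.
The most negative is -7 in column x_2, so x_2 enters.

x_2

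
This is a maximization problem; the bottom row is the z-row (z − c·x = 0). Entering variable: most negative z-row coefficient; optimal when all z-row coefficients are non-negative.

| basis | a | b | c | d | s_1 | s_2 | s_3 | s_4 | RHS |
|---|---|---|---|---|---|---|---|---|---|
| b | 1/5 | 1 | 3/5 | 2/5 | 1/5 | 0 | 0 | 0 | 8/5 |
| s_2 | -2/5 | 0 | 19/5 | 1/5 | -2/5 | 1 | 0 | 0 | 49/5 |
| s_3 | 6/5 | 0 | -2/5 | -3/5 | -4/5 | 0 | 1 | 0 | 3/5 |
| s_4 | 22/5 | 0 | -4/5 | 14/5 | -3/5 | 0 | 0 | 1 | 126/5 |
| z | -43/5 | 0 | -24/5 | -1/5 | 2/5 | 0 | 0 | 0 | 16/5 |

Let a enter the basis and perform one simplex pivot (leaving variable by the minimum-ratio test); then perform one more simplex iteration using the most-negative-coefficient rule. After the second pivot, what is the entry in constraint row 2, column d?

Ratio test on column a — row 1: (8/5)/(1/5) = 8; row 2: entry -2/5 ≤ 0; row 3: (3/5)/(6/5) = 1/2; row 4: (126/5)/(22/5) = 63/11. Minimum is 1/2 at row 3 (s_3 leaves); pivot element 6/5.
Divide row 3 by 6/5; eliminate column a from the other rows.
Second iteration: most negative z-row entry is -23/3 in column c, so c enters.
Ratio test on column c — row 1: (3/2)/(2/3) = 9/4; row 2: 10/(11/3) = 30/11; row 3: entry -1/3 ≤ 0; row 4: 23/(2/3) = 69/2. Minimum is 9/4 at row 1 (b leaves); pivot element 2/3.
Divide row 1 by 2/3; eliminate column c from the other rows.
After both pivots, the entry at constraint row 2, column d is -11/4.

-11/4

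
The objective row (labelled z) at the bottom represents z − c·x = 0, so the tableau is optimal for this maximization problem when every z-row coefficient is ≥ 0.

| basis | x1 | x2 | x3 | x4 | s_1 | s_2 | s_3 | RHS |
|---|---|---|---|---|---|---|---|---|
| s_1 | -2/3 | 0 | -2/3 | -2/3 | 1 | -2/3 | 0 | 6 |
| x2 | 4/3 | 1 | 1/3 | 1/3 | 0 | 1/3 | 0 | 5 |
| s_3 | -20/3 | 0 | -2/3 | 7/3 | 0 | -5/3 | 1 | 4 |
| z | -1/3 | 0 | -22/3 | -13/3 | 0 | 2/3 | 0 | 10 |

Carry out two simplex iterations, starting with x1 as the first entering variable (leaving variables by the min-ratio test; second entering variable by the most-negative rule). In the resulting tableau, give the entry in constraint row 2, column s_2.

Ratio test on column x1 — row 1: entry -2/3 ≤ 0; row 2: 5/(4/3) = 15/4; row 3: entry -20/3 ≤ 0. Minimum is 15/4 at row 2 (x2 leaves); pivot element 4/3.
Divide row 2 by 4/3; eliminate column x1 from the other rows.
Second iteration: most negative z-row entry is -29/4 in column x3, so x3 enters.
Ratio test on column x3 — row 1: entry -1/2 ≤ 0; row 2: (15/4)/(1/4) = 15; row 3: 29/1 = 29. Minimum is 15 at row 2 (x1 leaves); pivot element 1/4.
Divide row 2 by 1/4; eliminate column x3 from the other rows.
After both pivots, the entry at constraint row 2, column s_2 is 1.

1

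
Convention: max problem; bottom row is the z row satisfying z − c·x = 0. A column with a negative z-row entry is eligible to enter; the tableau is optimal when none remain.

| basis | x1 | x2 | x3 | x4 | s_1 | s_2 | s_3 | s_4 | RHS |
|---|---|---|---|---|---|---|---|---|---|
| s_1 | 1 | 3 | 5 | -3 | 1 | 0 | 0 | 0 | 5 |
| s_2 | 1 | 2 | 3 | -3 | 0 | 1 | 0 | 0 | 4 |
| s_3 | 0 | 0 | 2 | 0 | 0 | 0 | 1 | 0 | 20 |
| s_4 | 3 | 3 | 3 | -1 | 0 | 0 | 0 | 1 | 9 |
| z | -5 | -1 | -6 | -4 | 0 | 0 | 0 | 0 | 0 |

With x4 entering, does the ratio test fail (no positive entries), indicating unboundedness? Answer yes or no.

Every constraint-row entry in column x4 is ≤ 0, so increasing x4 is unbounded.

yes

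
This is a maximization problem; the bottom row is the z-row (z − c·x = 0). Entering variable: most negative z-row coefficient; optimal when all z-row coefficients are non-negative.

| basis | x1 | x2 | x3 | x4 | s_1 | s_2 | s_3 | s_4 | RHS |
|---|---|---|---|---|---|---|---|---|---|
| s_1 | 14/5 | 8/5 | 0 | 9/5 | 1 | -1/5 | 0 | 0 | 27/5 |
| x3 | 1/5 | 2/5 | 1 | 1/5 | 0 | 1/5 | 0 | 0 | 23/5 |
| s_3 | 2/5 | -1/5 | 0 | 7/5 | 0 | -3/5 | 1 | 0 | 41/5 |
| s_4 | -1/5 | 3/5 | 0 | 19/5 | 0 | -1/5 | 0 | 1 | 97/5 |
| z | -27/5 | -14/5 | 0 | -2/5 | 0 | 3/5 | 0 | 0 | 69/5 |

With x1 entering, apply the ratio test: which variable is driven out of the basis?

s_1

Column x1 entries and ratios — s_1: (27/5)/(14/5) = 27/14; x3: (23/5)/(1/5) = 23; s_3: (41/5)/(2/5) = 41/2; s_4: -1/5 ≤ 0, skip.
Smallest ratio is 27/14 in the row of s_1, so s_1 leaves.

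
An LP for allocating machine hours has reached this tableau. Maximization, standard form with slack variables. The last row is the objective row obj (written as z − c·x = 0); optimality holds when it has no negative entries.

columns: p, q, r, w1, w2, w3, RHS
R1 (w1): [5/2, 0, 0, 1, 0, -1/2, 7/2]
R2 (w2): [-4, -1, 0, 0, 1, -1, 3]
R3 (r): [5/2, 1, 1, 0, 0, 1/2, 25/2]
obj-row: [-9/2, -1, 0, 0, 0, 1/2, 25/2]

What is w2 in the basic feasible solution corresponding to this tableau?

w2 is basic (row 2); its value is the RHS of that row, 3.

3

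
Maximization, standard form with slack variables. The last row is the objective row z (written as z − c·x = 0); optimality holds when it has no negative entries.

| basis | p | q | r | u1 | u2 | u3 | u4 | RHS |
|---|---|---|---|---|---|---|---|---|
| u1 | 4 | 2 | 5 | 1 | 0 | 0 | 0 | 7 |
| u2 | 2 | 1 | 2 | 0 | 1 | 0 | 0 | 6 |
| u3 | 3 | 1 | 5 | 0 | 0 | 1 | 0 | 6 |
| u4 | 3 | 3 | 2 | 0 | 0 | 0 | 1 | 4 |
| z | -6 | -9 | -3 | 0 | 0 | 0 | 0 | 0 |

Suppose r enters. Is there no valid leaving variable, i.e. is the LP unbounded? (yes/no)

no

Column r has positive entries in row(s) 1, 2, 3, 4, so the ratio test bounds it — not unbounded.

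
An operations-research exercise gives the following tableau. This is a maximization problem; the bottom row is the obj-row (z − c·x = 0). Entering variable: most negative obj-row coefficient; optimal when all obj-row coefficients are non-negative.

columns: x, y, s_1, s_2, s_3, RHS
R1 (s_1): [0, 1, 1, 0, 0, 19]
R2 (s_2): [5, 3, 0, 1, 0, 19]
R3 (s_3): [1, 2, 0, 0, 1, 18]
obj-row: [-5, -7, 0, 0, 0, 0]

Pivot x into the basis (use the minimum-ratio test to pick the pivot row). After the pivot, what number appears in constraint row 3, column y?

7/5

Ratio test on column x — row 1: entry 0 ≤ 0; row 2: 19/5 = 19/5; row 3: 18/1 = 18. Minimum is 19/5 at row 2 (s_2 leaves); pivot element 5.
Divide row 2 by 5; eliminate column x from the other rows.
Row 3 update in column y: 2 − 1·(3/5) = 7/5.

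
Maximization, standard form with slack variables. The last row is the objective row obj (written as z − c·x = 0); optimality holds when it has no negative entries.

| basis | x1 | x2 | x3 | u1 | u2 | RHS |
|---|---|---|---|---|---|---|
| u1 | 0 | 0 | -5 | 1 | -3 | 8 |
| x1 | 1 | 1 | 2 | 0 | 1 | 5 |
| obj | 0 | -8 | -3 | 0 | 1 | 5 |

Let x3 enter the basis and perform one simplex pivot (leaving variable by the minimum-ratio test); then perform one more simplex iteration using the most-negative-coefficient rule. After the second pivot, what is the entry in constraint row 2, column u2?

Ratio test on column x3 — row 1: entry -5 ≤ 0; row 2: 5/2 = 5/2. Minimum is 5/2 at row 2 (x1 leaves); pivot element 2.
Divide row 2 by 2; eliminate column x3 from the other rows.
Second iteration: most negative obj-row entry is -13/2 in column x2, so x2 enters.
Ratio test on column x2 — row 1: (41/2)/(5/2) = 41/5; row 2: (5/2)/(1/2) = 5. Minimum is 5 at row 2 (x3 leaves); pivot element 1/2.
Divide row 2 by 1/2; eliminate column x2 from the other rows.
After both pivots, the entry at constraint row 2, column u2 is 1.

1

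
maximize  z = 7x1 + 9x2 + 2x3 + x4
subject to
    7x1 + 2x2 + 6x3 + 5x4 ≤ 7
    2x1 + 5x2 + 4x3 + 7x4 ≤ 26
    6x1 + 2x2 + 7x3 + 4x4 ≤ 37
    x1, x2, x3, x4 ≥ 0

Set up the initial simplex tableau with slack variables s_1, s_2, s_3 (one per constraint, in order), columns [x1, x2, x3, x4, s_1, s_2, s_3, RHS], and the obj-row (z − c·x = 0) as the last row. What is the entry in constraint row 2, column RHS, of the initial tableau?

26

The RHS of constraint 2 is b_2 = 26.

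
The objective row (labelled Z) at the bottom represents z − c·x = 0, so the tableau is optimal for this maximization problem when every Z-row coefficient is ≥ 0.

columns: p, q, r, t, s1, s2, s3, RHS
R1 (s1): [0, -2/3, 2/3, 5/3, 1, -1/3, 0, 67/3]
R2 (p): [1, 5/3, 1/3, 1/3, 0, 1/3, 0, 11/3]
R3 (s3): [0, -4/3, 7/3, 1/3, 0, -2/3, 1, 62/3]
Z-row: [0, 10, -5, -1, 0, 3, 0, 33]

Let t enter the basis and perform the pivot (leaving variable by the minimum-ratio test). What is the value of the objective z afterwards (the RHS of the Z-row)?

Ratio test on column t — row 1: (67/3)/(5/3) = 67/5; row 2: (11/3)/(1/3) = 11; row 3: (62/3)/(1/3) = 62. Minimum is 11 at row 2 (p leaves); pivot element 1/3.
Pivot on row 2; the Z-row RHS becomes 33 − (-1)·11 = 44.

44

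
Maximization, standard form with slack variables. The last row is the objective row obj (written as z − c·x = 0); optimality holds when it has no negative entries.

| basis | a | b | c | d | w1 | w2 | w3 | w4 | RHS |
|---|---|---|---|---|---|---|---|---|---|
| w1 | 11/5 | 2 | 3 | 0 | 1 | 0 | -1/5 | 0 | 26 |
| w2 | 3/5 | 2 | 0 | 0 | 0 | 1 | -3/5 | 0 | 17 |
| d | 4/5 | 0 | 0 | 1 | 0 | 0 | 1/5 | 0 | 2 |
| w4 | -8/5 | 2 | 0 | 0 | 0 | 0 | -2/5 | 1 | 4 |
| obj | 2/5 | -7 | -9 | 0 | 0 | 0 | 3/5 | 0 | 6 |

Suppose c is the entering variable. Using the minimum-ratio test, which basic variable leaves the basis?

w1

Column c entries and ratios — w1: 26/3 = 26/3; w2: 0 ≤ 0, skip; d: 0 ≤ 0, skip; w4: 0 ≤ 0, skip.
Smallest ratio is 26/3 in the row of w1, so w1 leaves.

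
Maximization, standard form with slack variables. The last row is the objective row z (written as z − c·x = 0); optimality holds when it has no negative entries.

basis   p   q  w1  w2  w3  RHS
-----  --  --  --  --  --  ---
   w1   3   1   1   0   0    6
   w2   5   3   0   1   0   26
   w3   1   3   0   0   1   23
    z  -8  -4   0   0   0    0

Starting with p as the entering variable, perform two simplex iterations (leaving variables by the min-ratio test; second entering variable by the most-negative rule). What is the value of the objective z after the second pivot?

24

Ratio test on column p — row 1: 6/3 = 2; row 2: 26/5 = 26/5; row 3: 23/1 = 23. Minimum is 2 at row 1 (w1 leaves); pivot element 3.
Pivot on row 1; the z-row RHS becomes 0 − (-8)·2 = 16.
Next entering variable (most negative z-row entry -4/3): q.
Ratio test on column q — row 1: 2/(1/3) = 6; row 2: 16/(4/3) = 12; row 3: 21/(8/3) = 63/8. Minimum is 6 at row 1 (p leaves); pivot element 1/3.
After the second pivot the z-row RHS is 16 − (-4/3)·6 = 24.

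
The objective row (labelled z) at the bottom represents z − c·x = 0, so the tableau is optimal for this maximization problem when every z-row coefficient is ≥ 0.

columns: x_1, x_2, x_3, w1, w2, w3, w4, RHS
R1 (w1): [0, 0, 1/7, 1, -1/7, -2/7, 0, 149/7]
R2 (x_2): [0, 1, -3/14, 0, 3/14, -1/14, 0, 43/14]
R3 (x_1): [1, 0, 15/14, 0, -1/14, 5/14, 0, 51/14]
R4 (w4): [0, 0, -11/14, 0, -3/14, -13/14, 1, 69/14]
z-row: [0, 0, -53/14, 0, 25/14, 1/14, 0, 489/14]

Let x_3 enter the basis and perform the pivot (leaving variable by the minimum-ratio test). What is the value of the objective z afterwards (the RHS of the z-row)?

239/5

Ratio test on column x_3 — row 1: (149/7)/(1/7) = 149; row 2: entry -3/14 ≤ 0; row 3: (51/14)/(15/14) = 17/5; row 4: entry -11/14 ≤ 0. Minimum is 17/5 at row 3 (x_1 leaves); pivot element 15/14.
Pivot on row 3; the z-row RHS becomes 489/14 − (-53/14)·(17/5) = 239/5.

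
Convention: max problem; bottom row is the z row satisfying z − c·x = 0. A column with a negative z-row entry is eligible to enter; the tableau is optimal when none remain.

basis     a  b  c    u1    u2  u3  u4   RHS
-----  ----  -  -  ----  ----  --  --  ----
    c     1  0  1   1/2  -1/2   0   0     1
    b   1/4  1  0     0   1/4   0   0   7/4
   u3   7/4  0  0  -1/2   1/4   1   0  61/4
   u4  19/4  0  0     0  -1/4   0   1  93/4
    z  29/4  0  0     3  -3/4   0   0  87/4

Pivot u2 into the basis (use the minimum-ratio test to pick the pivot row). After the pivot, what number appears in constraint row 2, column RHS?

7

Ratio test on column u2 — row 1: entry -1/2 ≤ 0; row 2: (7/4)/(1/4) = 7; row 3: (61/4)/(1/4) = 61; row 4: entry -1/4 ≤ 0. Minimum is 7 at row 2 (b leaves); pivot element 1/4.
Divide row 2 by 1/4; eliminate column u2 from the other rows.
In the new row 2, the RHS entry is the old entry divided by the pivot: (7/4)/(1/4) = 7.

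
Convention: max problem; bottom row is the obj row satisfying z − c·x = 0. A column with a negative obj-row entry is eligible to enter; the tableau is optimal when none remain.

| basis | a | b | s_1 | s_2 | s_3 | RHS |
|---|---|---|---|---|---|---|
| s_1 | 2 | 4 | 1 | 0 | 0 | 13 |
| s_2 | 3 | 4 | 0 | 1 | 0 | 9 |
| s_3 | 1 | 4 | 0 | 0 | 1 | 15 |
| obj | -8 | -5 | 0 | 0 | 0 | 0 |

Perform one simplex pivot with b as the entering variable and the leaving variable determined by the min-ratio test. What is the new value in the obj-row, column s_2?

5/4

Ratio test on column b — row 1: 13/4 = 13/4; row 2: 9/4 = 9/4; row 3: 15/4 = 15/4. Minimum is 9/4 at row 2 (s_2 leaves); pivot element 4.
Divide row 2 by 4; eliminate column b from the other rows.
obj-row update in column s_2: 0 − (-5)·(1/4) = 5/4.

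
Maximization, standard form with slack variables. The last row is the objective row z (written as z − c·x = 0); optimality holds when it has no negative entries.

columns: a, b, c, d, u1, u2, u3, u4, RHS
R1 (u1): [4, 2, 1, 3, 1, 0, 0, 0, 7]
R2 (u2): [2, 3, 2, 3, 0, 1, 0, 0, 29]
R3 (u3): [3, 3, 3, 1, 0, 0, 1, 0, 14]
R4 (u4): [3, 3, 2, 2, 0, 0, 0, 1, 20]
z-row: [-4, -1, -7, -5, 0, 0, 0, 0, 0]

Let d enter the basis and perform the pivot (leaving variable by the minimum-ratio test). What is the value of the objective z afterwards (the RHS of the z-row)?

35/3

Ratio test on column d — row 1: 7/3 = 7/3; row 2: 29/3 = 29/3; row 3: 14/1 = 14; row 4: 20/2 = 10. Minimum is 7/3 at row 1 (u1 leaves); pivot element 3.
Pivot on row 1; the z-row RHS becomes 0 − (-5)·(7/3) = 35/3.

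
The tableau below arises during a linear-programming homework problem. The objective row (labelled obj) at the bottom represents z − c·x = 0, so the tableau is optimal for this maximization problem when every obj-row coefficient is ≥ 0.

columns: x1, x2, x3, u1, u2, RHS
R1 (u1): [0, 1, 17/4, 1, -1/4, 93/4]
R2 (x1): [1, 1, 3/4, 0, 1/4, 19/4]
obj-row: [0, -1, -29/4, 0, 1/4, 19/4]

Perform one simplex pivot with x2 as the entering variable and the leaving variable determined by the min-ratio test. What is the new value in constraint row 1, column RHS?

Ratio test on column x2 — row 1: (93/4)/1 = 93/4; row 2: (19/4)/1 = 19/4. Minimum is 19/4 at row 2 (x1 leaves); pivot element 1.
Divide row 2 by 1; eliminate column x2 from the other rows.
Row 1 update in column RHS: 93/4 − 1·(19/4) = 37/2.

37/2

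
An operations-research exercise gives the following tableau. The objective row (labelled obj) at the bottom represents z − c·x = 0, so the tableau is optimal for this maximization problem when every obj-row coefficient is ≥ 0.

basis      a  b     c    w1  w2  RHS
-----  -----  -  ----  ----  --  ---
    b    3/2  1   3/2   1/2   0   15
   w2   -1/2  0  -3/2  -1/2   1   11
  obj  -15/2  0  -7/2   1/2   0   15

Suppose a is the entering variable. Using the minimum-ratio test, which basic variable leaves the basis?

b

Column a entries and ratios — b: 15/(3/2) = 10; w2: -1/2 ≤ 0, skip.
Smallest ratio is 10 in the row of b, so b leaves.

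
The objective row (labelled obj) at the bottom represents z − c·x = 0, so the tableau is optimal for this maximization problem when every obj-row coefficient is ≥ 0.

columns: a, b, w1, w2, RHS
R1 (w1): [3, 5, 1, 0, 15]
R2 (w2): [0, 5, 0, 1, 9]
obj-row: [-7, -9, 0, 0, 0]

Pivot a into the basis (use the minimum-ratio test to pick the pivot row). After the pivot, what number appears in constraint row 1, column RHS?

5

Ratio test on column a — row 1: 15/3 = 5; row 2: entry 0 ≤ 0. Minimum is 5 at row 1 (w1 leaves); pivot element 3.
Divide row 1 by 3; eliminate column a from the other rows.
In the new row 1, the RHS entry is the old entry divided by the pivot: 15/3 = 5.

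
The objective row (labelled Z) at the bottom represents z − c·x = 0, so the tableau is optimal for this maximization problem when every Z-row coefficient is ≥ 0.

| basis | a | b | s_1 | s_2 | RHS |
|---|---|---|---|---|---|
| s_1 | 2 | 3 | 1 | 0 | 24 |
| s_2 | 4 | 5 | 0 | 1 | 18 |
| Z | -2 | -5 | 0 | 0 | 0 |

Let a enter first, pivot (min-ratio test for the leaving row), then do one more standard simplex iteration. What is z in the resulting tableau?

Ratio test on column a — row 1: 24/2 = 12; row 2: 18/4 = 9/2. Minimum is 9/2 at row 2 (s_2 leaves); pivot element 4.
Pivot on row 2; the Z-row RHS becomes 0 − (-2)·(9/2) = 9.
Next entering variable (most negative Z-row entry -5/2): b.
Ratio test on column b — row 1: 15/(1/2) = 30; row 2: (9/2)/(5/4) = 18/5. Minimum is 18/5 at row 2 (a leaves); pivot element 5/4.
After the second pivot the Z-row RHS is 9 − (-5/2)·(18/5) = 18.

18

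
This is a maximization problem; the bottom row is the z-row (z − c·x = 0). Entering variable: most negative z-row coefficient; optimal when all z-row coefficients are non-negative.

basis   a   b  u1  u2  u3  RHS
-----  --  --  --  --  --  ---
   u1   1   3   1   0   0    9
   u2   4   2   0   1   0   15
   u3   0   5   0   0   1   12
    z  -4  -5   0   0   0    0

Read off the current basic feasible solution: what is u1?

u1 is basic (row 1); its value is the RHS of that row, 9.

9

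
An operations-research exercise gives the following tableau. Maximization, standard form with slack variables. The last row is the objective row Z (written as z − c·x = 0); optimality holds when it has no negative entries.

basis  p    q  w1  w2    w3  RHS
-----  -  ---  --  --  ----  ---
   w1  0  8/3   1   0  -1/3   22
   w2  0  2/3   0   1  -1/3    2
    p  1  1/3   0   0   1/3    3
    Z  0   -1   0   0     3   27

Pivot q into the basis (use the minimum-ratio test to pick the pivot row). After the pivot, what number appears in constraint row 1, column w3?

1

Ratio test on column q — row 1: 22/(8/3) = 33/4; row 2: 2/(2/3) = 3; row 3: 3/(1/3) = 9. Minimum is 3 at row 2 (w2 leaves); pivot element 2/3.
Divide row 2 by 2/3; eliminate column q from the other rows.
Row 1 update in column w3: -1/3 − (8/3)·(-1/2) = 1.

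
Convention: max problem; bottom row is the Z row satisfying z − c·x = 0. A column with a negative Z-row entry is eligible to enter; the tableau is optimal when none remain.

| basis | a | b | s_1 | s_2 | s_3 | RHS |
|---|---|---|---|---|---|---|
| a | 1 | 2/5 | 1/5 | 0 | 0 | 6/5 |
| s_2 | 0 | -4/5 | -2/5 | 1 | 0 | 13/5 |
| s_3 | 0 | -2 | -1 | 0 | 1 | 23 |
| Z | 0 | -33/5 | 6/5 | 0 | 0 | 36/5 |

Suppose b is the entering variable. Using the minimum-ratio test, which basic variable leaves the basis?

a

Column b entries and ratios — a: (6/5)/(2/5) = 3; s_2: -4/5 ≤ 0, skip; s_3: -2 ≤ 0, skip.
Smallest ratio is 3 in the row of a, so a leaves.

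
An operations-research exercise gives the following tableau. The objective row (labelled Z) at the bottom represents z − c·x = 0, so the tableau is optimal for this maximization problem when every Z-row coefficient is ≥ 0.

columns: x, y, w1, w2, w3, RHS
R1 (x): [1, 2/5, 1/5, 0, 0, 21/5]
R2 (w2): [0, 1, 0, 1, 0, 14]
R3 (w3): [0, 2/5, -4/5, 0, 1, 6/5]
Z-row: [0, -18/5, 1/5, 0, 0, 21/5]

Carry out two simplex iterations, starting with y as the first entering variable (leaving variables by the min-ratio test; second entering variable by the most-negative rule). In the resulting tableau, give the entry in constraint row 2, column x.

-2

Ratio test on column y — row 1: (21/5)/(2/5) = 21/2; row 2: 14/1 = 14; row 3: (6/5)/(2/5) = 3. Minimum is 3 at row 3 (w3 leaves); pivot element 2/5.
Divide row 3 by 2/5; eliminate column y from the other rows.
Second iteration: most negative Z-row entry is -7 in column w1, so w1 enters.
Ratio test on column w1 — row 1: 3/1 = 3; row 2: 11/2 = 11/2; row 3: entry -2 ≤ 0. Minimum is 3 at row 1 (x leaves); pivot element 1.
Divide row 1 by 1; eliminate column w1 from the other rows.
After both pivots, the entry at constraint row 2, column x is -2.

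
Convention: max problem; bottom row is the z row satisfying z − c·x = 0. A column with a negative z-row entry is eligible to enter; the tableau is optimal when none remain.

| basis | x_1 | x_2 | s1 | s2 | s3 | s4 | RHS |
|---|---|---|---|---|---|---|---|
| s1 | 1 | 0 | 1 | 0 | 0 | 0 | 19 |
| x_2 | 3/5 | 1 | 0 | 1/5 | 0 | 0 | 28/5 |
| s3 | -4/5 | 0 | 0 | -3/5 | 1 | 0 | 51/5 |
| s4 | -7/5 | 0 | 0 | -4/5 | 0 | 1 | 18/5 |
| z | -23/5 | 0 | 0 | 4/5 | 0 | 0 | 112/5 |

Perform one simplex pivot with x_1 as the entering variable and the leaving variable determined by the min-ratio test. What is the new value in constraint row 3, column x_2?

Ratio test on column x_1 — row 1: 19/1 = 19; row 2: (28/5)/(3/5) = 28/3; row 3: entry -4/5 ≤ 0; row 4: entry -7/5 ≤ 0. Minimum is 28/3 at row 2 (x_2 leaves); pivot element 3/5.
Divide row 2 by 3/5; eliminate column x_1 from the other rows.
Row 3 update in column x_2: 0 − (-4/5)·(5/3) = 4/3.

4/3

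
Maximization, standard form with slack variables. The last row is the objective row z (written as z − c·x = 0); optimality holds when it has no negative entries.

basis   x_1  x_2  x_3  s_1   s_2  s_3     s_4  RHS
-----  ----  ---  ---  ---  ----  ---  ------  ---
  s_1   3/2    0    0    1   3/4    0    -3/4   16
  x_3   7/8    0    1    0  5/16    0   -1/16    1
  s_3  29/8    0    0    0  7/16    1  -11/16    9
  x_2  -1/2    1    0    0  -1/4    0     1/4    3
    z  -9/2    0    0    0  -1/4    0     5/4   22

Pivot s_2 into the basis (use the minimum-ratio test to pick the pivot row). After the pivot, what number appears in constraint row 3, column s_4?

-3/5

Ratio test on column s_2 — row 1: 16/(3/4) = 64/3; row 2: 1/(5/16) = 16/5; row 3: 9/(7/16) = 144/7; row 4: entry -1/4 ≤ 0. Minimum is 16/5 at row 2 (x_3 leaves); pivot element 5/16.
Divide row 2 by 5/16; eliminate column s_2 from the other rows.
Row 3 update in column s_4: -11/16 − (7/16)·(-1/5) = -3/5.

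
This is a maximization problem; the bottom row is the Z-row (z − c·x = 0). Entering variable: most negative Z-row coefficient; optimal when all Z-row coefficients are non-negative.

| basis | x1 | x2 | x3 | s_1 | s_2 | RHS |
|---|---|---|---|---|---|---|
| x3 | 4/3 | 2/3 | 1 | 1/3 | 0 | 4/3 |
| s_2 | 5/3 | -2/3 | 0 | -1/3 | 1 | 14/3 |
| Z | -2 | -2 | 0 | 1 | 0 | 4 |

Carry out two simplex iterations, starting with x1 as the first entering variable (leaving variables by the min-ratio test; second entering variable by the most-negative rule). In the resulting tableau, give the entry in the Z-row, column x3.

3

Ratio test on column x1 — row 1: (4/3)/(4/3) = 1; row 2: (14/3)/(5/3) = 14/5. Minimum is 1 at row 1 (x3 leaves); pivot element 4/3.
Divide row 1 by 4/3; eliminate column x1 from the other rows.
Second iteration: most negative Z-row entry is -1 in column x2, so x2 enters.
Ratio test on column x2 — row 1: 1/(1/2) = 2; row 2: entry -3/2 ≤ 0. Minimum is 2 at row 1 (x1 leaves); pivot element 1/2.
Divide row 1 by 1/2; eliminate column x2 from the other rows.
After both pivots, the entry at the Z-row, column x3 is 3.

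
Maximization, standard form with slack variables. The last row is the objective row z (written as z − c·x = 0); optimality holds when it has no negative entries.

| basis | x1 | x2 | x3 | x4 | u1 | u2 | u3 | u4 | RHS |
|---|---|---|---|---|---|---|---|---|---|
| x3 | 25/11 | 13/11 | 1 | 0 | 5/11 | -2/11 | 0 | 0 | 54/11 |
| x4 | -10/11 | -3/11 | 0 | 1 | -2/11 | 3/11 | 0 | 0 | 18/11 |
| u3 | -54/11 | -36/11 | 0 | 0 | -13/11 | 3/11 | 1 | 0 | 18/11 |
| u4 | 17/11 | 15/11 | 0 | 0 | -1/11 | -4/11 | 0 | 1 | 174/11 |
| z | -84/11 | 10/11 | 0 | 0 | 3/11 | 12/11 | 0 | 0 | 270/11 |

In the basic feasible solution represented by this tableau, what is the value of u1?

0

u1 is not in the basis, so in the current basic feasible solution u1 = 0.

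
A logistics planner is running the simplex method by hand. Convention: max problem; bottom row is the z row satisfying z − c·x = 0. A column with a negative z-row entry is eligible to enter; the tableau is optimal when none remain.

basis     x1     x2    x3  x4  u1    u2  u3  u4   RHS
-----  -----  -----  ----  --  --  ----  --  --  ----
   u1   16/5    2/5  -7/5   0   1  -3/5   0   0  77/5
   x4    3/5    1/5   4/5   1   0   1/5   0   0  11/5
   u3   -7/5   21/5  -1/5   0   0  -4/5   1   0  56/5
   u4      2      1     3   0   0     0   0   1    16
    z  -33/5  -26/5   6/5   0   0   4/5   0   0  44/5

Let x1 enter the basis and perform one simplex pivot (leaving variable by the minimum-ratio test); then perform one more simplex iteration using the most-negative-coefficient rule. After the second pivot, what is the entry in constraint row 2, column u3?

-1/14

Ratio test on column x1 — row 1: (77/5)/(16/5) = 77/16; row 2: (11/5)/(3/5) = 11/3; row 3: entry -7/5 ≤ 0; row 4: 16/2 = 8. Minimum is 11/3 at row 2 (x4 leaves); pivot element 3/5.
Divide row 2 by 3/5; eliminate column x1 from the other rows.
Second iteration: most negative z-row entry is -3 in column x2, so x2 enters.
Ratio test on column x2 — row 1: entry -2/3 ≤ 0; row 2: (11/3)/(1/3) = 11; row 3: (49/3)/(14/3) = 7/2; row 4: (26/3)/(1/3) = 26. Minimum is 7/2 at row 3 (u3 leaves); pivot element 14/3.
Divide row 3 by 14/3; eliminate column x2 from the other rows.
After both pivots, the entry at constraint row 2, column u3 is -1/14.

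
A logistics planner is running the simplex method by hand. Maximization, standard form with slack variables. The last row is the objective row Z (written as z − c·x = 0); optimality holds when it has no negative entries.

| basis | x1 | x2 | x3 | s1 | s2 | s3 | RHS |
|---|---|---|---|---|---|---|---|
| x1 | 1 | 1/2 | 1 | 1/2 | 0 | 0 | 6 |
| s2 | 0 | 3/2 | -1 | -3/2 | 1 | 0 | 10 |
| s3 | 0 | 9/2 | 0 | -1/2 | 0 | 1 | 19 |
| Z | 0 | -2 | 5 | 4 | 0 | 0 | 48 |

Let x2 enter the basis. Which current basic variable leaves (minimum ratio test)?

s3

Column x2 entries and ratios — x1: 6/(1/2) = 12; s2: 10/(3/2) = 20/3; s3: 19/(9/2) = 38/9.
Smallest ratio is 38/9 in the row of s3, so s3 leaves.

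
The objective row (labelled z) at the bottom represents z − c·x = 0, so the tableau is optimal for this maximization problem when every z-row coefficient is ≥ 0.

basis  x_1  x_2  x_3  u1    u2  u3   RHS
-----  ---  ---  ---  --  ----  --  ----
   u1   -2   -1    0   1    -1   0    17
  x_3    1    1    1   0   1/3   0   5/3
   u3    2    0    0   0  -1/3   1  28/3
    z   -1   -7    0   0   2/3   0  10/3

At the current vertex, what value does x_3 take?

x_3 is basic (row 2); its value is the RHS of that row, 5/3.

5/3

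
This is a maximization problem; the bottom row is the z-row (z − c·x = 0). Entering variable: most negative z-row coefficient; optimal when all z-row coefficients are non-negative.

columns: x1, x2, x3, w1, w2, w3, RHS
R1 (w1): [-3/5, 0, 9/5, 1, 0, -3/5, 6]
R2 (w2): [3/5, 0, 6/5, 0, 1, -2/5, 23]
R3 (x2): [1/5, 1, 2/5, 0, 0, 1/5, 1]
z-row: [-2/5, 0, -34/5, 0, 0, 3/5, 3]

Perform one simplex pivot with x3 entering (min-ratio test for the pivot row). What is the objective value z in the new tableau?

20

Ratio test on column x3 — row 1: 6/(9/5) = 10/3; row 2: 23/(6/5) = 115/6; row 3: 1/(2/5) = 5/2. Minimum is 5/2 at row 3 (x2 leaves); pivot element 2/5.
Pivot on row 3; the z-row RHS becomes 3 − (-34/5)·(5/2) = 20.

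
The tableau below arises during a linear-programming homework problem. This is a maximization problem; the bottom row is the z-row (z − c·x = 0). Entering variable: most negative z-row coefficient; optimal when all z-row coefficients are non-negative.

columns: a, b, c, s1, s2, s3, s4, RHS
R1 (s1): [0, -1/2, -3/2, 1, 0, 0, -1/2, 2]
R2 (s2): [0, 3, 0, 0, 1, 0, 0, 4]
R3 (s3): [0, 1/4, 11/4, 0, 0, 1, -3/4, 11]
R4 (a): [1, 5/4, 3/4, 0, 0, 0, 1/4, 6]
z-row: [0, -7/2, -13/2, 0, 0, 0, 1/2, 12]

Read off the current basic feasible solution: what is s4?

s4 is not in the basis, so in the current basic feasible solution s4 = 0.

0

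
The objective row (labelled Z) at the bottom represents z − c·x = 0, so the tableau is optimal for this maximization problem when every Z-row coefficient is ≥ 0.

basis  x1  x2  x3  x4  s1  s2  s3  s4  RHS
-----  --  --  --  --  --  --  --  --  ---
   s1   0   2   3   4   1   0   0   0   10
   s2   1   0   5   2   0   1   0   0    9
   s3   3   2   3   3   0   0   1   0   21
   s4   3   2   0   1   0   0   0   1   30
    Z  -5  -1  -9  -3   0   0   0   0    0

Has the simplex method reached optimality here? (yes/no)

no

The Z-row has a negative entry -9 in column x3, so it is not optimal.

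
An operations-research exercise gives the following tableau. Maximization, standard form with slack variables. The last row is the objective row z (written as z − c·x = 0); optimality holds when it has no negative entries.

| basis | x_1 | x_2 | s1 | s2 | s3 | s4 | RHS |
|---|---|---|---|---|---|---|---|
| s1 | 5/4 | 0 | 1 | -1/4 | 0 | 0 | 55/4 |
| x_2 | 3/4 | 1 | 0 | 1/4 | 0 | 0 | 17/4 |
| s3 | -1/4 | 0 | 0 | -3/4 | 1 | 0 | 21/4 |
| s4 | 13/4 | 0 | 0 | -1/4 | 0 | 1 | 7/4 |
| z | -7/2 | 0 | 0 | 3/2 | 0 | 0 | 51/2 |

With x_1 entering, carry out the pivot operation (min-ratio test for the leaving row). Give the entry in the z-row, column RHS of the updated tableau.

Ratio test on column x_1 — row 1: (55/4)/(5/4) = 11; row 2: (17/4)/(3/4) = 17/3; row 3: entry -1/4 ≤ 0; row 4: (7/4)/(13/4) = 7/13. Minimum is 7/13 at row 4 (s4 leaves); pivot element 13/4.
Divide row 4 by 13/4; eliminate column x_1 from the other rows.
z-row update in column RHS: 51/2 − (-7/2)·(7/13) = 356/13.

356/13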